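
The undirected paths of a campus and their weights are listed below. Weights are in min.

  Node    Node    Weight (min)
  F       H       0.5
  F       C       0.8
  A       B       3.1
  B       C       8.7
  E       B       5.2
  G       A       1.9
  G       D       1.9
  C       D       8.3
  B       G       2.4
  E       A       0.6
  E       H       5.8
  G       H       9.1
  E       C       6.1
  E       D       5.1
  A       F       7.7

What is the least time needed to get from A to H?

6.4 min

Shortest distances from A:
A: 0
E: 0.6  (via A)
G: 1.9  (via A)
B: 3.1  (via A)
D: 3.8  (via G)
H: 6.4  (via E)
Shortest route: A → E → H = 6.4 min.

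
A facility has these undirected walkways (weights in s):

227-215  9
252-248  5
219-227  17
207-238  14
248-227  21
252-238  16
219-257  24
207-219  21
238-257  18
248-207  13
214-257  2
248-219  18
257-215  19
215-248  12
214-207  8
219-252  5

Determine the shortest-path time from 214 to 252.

26 s

Enumerating some paths:
214–207–219–252: 8+21+5 = 34
214–207–248–252: 8+13+5 = 26
214–257–219–252: 2+24+5 = 31
214–257–238–252: 2+18+16 = 36
Cheapest is 214–207–248–252 at 26 s.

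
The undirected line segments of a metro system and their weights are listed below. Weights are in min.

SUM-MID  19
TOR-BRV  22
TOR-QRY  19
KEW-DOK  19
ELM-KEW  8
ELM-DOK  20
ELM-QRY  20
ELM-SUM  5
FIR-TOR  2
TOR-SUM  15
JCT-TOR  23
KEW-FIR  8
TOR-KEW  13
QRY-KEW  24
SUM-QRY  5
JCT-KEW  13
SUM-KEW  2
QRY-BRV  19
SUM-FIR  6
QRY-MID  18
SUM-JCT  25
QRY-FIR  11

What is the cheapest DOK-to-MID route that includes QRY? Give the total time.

44 min

Best DOK to QRY: DOK–KEW–SUM–QRY costing 26
Shortest QRY→MID: QRY–MID = 18
Total via QRY: 26 + 18 = 44 min.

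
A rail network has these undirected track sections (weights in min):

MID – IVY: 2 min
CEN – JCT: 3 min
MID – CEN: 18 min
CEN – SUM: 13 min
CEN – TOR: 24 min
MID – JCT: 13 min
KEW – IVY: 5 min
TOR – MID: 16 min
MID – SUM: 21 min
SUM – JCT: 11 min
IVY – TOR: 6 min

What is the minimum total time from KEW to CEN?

Shortest distances from KEW:
KEW: 0
IVY: 5  (via KEW)
MID: 7  (via IVY)
TOR: 11  (via IVY)
JCT: 20  (via MID)
CEN: 23  (via JCT)
Shortest route: KEW–IVY–MID–JCT–CEN = 23 min.

23 min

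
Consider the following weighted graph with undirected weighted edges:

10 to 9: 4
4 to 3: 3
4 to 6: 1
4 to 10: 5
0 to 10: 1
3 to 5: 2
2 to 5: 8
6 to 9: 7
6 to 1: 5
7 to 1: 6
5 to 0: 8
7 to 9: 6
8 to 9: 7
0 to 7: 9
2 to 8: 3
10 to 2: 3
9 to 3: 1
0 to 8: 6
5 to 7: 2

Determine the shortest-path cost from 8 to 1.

Settle nodes by increasing distance from 8:
8: 0
2: 3  (via 8)
0: 6  (via 8)
10: 6  (via 2)
9: 7  (via 8)
3: 8  (via 9)
5: 10  (via 3)
4: 11  (via 10)
6: 12  (via 4)
7: 12  (via 5)
1: 17  (via 6)
Shortest route: 8–2–10–4–6–1 = 17.

17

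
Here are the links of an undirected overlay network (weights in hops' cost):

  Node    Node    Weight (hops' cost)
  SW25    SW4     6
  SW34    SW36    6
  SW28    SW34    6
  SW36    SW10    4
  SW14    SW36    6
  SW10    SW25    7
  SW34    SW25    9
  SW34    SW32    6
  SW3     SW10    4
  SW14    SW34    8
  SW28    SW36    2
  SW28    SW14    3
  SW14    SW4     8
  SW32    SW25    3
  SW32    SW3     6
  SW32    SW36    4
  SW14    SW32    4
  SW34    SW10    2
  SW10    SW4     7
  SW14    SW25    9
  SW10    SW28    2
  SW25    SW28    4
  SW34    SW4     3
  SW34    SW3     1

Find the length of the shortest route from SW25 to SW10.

6 hops' cost

Settle nodes by increasing distance from SW25:
SW25: 0
SW32: 3  (via SW25)
SW28: 4  (via SW25)
SW36: 6  (via SW28)
SW4: 6  (via SW25)
SW10: 6  (via SW28)
Shortest route: SW25–SW28–SW10 = 6 hops' cost.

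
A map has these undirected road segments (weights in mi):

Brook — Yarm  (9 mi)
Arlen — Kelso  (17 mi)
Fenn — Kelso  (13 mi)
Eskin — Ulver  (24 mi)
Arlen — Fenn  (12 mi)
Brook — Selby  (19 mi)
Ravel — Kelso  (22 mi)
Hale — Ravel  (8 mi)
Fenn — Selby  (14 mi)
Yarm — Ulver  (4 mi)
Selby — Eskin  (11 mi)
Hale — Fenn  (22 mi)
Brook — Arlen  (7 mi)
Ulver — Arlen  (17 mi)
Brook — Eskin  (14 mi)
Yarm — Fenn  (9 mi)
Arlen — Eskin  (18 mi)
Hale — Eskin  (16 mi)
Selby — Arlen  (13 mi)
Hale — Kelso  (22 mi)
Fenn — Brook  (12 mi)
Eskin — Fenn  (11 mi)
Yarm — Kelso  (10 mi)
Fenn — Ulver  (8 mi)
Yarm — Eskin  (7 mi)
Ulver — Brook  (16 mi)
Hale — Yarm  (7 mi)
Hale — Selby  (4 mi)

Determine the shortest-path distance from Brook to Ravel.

Running Dijkstra from Brook:
Brook: 0
Arlen: 7  (via Brook)
Yarm: 9  (via Brook)
Fenn: 12  (via Brook)
Ulver: 13  (via Yarm)
Eskin: 14  (via Brook)
Hale: 16  (via Yarm)
Selby: 19  (via Brook)
Kelso: 19  (via Yarm)
Ravel: 24  (via Hale)
Shortest route: Brook → Yarm → Hale → Ravel = 24 mi.

24 mi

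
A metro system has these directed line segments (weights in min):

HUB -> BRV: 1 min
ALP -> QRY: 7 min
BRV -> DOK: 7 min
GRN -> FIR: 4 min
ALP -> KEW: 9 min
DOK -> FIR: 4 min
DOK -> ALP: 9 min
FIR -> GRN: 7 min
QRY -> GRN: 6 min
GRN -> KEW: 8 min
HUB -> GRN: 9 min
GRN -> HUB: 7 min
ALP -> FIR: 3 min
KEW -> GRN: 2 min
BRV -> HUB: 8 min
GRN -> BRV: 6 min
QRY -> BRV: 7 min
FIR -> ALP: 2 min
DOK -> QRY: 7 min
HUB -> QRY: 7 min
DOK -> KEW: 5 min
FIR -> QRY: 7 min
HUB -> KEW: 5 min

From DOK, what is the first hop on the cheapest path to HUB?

KEW

Compare a few routes:
DOK–FIR–GRN–HUB: 4+7+7 = 18
DOK–KEW–GRN–HUB: 5+2+7 = 14
Cheapest is DOK–KEW–GRN–HUB at 14 min.
So from DOK the first move is to KEW.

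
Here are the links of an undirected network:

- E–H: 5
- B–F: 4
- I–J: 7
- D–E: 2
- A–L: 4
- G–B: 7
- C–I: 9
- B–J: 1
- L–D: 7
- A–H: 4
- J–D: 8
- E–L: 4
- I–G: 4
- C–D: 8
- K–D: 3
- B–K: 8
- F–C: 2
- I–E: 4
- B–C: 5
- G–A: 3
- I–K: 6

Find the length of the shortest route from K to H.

10

Running Dijkstra from K:
K: 0
D: 3  (via K)
E: 5  (via D)
I: 6  (via K)
B: 8  (via K)
J: 9  (via B)
L: 9  (via E)
G: 10  (via I)
H: 10  (via E)
Shortest route: K–D–E–H = 10.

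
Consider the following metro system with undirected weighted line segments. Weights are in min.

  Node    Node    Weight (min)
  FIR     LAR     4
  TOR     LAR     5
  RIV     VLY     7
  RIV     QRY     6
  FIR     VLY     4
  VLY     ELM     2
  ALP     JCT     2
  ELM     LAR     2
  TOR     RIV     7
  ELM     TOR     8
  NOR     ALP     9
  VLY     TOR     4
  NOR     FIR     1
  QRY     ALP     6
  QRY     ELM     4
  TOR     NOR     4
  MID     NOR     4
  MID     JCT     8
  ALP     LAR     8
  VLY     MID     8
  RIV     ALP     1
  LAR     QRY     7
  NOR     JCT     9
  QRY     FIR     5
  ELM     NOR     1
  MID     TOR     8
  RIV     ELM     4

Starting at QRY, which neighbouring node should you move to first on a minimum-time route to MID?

ELM

Candidate routes:
QRY–LAR–ELM–NOR–MID: 7+2+1+4 = 14
QRY–ELM–NOR–MID: 4+1+4 = 9
QRY–ELM–VLY–MID: 4+2+8 = 14
QRY–FIR–NOR–MID: 5+1+4 = 10
The minimum is 9 min via QRY–ELM–NOR–MID.
So from QRY the first move is to ELM.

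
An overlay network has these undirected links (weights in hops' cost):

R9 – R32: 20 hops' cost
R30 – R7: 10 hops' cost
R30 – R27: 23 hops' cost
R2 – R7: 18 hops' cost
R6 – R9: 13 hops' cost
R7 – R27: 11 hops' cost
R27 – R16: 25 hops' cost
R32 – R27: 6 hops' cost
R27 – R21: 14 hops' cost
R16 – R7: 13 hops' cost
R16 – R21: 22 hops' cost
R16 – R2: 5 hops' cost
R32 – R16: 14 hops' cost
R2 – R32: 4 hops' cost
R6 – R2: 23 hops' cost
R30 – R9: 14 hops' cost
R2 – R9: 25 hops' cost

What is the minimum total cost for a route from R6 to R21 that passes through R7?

62 hops' cost

Best R6 to R7: R6–R9–R30–R7 costing 37
Shortest R7→R21: R7–R27–R21 = 25
Total via R7: 37 + 25 = 62 hops' cost.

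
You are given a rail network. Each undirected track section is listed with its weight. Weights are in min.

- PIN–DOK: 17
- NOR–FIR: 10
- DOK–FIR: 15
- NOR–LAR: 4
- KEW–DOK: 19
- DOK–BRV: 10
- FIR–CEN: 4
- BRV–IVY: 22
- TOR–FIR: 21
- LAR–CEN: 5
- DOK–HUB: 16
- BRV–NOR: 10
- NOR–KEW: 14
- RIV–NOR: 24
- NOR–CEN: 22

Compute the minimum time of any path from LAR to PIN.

Shortest distances from LAR:
LAR: 0
NOR: 4  (via LAR)
CEN: 5  (via LAR)
FIR: 9  (via CEN)
BRV: 14  (via NOR)
KEW: 18  (via NOR)
DOK: 24  (via FIR)
RIV: 28  (via NOR)
TOR: 30  (via FIR)
IVY: 36  (via BRV)
HUB: 40  (via DOK)
PIN: 41  (via DOK)
Shortest route: LAR → CEN → FIR → DOK → PIN = 41 min.

41 min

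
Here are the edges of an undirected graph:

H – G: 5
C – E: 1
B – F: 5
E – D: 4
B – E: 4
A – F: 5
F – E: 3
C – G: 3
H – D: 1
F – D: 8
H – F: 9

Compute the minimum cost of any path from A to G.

12

Running Dijkstra from A:
A: 0
F: 5  (via A)
E: 8  (via F)
C: 9  (via E)
B: 10  (via F)
D: 12  (via E)
G: 12  (via C)
Shortest route: A–F–E–C–G = 12.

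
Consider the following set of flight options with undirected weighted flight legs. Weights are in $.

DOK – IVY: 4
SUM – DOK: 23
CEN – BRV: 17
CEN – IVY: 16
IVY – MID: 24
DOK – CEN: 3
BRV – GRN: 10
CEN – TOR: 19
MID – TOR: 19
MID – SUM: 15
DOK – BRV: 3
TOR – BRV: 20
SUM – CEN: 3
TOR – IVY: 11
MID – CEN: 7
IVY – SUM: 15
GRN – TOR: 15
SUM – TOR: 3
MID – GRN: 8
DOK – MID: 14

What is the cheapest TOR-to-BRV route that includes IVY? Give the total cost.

Best TOR to IVY: TOR–IVY costing 11
Shortest IVY→BRV: IVY–DOK–BRV = 7
Total via IVY: 11 + 7 = $18.

$18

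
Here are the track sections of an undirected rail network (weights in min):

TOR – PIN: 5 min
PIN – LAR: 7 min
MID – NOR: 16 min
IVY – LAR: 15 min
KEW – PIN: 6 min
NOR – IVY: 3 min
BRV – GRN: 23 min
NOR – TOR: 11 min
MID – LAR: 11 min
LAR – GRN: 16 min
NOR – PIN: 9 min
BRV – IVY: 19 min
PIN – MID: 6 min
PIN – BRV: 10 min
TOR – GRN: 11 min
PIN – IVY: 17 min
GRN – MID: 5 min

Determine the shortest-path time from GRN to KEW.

Settle nodes by increasing distance from GRN:
GRN: 0
MID: 5  (via GRN)
PIN: 11  (via MID)
TOR: 11  (via GRN)
LAR: 16  (via GRN)
KEW: 17  (via PIN)
Shortest route: GRN → MID → PIN → KEW = 17 min.

17 min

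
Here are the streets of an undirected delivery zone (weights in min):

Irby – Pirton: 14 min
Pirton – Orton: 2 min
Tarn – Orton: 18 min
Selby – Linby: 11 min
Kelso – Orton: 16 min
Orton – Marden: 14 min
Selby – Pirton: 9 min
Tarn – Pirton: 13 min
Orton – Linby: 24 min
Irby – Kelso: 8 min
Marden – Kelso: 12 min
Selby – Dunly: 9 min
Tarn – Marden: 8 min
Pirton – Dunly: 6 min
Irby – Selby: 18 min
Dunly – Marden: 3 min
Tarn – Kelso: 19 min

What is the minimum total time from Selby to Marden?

Candidate routes:
Selby–Pirton–Tarn–Marden: 9+13+8 = 30
Selby–Pirton–Dunly–Marden: 9+6+3 = 18
Selby–Dunly–Marden: 9+3 = 12
Selby–Pirton–Orton–Marden: 9+2+14 = 25
Cheapest is Selby–Dunly–Marden at 12 min.

12 min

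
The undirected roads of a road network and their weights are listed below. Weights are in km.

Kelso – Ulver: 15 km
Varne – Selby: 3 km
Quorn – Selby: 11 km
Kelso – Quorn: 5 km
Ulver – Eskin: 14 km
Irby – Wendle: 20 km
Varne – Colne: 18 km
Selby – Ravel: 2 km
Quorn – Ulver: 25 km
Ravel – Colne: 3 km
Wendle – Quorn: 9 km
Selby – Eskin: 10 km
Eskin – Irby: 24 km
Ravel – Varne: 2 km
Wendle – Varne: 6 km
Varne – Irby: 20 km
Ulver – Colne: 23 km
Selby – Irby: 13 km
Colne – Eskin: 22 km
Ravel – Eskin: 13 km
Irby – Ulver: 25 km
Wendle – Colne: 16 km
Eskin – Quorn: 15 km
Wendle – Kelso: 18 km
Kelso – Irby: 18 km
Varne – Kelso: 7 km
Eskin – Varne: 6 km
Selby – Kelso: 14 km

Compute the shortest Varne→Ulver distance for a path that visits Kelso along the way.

22 km

Best Varne to Kelso: Varne–Kelso costing 7
Shortest Kelso→Ulver: Kelso–Ulver = 15
Total via Kelso: 7 + 15 = 22 km.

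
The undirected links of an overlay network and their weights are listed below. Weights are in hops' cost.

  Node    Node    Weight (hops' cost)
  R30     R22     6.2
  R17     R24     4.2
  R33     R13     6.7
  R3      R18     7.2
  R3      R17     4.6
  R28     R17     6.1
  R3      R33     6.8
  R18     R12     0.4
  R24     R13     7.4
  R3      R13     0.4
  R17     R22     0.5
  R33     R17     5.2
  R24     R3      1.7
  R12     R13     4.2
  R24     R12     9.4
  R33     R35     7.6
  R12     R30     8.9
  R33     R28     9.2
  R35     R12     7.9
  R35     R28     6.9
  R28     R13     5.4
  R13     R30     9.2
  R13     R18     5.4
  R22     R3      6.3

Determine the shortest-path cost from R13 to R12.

4.2 hops' cost

Settle nodes by increasing distance from R13:
R13: 0
R3: 0.4  (via R13)
R24: 2.1  (via R3)
R12: 4.2  (via R13)
Shortest route: R13 → R12 = 4.2 hops' cost.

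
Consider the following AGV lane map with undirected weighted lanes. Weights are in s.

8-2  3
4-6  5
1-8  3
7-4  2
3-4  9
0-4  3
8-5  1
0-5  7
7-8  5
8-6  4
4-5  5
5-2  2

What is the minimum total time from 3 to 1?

18 s

Enumerating some paths:
3–4–5–8–1: 9+5+1+3 = 18
3–4–7–8–1: 9+2+5+3 = 19
The minimum is 18 s via 3–4–5–8–1.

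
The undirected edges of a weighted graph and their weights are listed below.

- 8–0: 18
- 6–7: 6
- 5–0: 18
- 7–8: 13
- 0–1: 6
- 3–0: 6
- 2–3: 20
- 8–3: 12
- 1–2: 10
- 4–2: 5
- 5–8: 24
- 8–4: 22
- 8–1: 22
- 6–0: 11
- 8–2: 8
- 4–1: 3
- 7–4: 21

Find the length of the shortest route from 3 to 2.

20

Compare a few routes:
3–0–1–2: 6+6+10 = 22
3–0–8–2: 6+18+8 = 32
3–2: 20 = 20
The minimum is 20 via 3–2.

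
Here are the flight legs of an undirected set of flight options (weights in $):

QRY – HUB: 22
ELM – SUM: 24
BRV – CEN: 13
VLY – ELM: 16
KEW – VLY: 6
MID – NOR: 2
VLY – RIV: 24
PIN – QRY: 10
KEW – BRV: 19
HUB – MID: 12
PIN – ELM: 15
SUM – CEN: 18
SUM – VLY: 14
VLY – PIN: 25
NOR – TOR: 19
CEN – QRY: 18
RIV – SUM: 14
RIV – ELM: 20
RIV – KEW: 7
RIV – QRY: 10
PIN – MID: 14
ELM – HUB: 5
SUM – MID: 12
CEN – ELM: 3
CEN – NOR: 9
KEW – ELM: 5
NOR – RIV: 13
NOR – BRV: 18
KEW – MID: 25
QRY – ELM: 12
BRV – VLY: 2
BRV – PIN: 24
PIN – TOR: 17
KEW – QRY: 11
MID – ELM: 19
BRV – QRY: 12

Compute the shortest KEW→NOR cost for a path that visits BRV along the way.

$26

Shortest KEW→BRV: KEW–VLY–BRV = 8
Best BRV to NOR: BRV–NOR costing 18
Total via BRV: 8 + 18 = $26.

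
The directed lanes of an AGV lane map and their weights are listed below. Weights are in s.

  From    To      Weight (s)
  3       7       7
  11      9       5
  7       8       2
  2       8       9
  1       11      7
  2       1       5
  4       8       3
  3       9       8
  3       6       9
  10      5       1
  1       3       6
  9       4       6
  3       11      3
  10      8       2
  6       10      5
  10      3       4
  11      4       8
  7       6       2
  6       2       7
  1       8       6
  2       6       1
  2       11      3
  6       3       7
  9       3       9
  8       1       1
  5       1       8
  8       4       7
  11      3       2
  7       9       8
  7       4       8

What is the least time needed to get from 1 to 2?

22 s

Settle nodes by increasing distance from 1:
1: 0
3: 6  (via 1)
8: 6  (via 1)
11: 7  (via 1)
9: 12  (via 11)
4: 13  (via 8)
7: 13  (via 3)
6: 15  (via 3)
10: 20  (via 6)
5: 21  (via 10)
2: 22  (via 6)
Shortest route: 1–3–6–2 = 22 s.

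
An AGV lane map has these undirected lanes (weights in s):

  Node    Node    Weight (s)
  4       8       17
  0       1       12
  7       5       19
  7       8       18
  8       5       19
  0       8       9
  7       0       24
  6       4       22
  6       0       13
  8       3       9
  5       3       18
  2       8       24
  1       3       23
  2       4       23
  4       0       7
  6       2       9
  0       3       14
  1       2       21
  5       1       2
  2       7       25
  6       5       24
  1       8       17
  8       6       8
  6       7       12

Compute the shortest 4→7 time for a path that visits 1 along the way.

Best 4 to 1: 4–0–1 costing 19
Best 1 to 7: 1–5–7 costing 21
Total via 1: 19 + 21 = 40 s.

40 s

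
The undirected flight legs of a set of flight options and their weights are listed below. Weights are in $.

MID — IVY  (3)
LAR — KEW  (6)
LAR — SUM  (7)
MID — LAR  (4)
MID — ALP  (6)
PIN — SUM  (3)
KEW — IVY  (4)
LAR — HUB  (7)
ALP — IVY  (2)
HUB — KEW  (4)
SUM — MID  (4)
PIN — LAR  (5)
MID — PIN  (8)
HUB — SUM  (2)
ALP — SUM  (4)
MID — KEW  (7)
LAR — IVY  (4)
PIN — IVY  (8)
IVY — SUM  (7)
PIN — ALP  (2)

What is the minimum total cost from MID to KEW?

$7

Shortest distances from MID:
MID: 0
IVY: 3  (via MID)
SUM: 4  (via MID)
LAR: 4  (via MID)
ALP: 5  (via IVY)
HUB: 6  (via SUM)
KEW: 7  (via MID)
Shortest route: MID–KEW = $7.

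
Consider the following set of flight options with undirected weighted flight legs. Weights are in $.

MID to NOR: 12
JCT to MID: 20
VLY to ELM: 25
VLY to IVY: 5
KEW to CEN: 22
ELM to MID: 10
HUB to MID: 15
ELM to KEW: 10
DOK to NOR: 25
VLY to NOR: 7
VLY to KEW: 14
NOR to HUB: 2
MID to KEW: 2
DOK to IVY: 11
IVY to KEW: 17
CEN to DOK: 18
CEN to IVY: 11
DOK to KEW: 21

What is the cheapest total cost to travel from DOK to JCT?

$43

Running Dijkstra from DOK:
DOK: 0
IVY: 11  (via DOK)
VLY: 16  (via IVY)
CEN: 18  (via DOK)
KEW: 21  (via DOK)
MID: 23  (via KEW)
NOR: 23  (via VLY)
HUB: 25  (via NOR)
ELM: 31  (via KEW)
JCT: 43  (via MID)
Shortest route: DOK → KEW → MID → JCT = $43.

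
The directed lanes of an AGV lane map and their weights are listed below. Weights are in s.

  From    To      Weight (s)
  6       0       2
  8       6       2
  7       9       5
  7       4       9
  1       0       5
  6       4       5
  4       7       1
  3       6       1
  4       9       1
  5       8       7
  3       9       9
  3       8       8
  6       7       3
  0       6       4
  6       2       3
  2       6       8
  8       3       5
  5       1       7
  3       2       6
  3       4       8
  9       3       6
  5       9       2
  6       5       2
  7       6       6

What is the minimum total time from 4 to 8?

Enumerating some paths:
4 - 7 - 6 - 5 - 8: 1+6+2+7 = 16
4 - 9 - 3 - 6 - 5 - 8: 1+6+1+2+7 = 17
4 - 9 - 3 - 8: 1+6+8 = 15
Cheapest is 4 - 9 - 3 - 8 at 15 s.

15 s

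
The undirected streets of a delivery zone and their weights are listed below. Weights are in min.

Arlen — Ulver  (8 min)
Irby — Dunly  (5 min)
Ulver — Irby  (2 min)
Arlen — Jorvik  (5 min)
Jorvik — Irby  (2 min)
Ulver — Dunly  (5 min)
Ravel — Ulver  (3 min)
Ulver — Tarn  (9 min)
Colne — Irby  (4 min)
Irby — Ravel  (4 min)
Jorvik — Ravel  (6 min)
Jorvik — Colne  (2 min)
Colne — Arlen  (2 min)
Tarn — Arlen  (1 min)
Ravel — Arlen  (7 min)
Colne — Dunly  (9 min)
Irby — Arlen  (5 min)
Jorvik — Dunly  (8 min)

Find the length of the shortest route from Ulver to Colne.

Compare a few routes:
Ulver → Irby → Arlen → Colne: 2+5+2 = 9
Ulver → Ravel → Irby → Jorvik → Colne: 3+4+2+2 = 11
Ulver → Irby → Colne: 2+4 = 6
Ulver → Arlen → Colne: 8+2 = 10
The minimum is 6 min via Ulver → Irby → Colne.

6 min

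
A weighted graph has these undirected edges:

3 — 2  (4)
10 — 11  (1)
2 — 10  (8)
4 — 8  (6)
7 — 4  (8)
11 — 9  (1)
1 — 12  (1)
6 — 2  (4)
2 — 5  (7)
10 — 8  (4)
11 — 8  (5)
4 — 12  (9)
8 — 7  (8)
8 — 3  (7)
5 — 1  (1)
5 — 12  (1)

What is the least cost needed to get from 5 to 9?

17

Candidate routes:
5–1–12–4–8–11–9: 1+1+9+6+5+1 = 23
5–12–4–8–11–9: 1+9+6+5+1 = 22
5–2–10–11–9: 7+8+1+1 = 17
5–12–4–8–10–11–9: 1+9+6+4+1+1 = 22
The minimum is 17 via 5–2–10–11–9.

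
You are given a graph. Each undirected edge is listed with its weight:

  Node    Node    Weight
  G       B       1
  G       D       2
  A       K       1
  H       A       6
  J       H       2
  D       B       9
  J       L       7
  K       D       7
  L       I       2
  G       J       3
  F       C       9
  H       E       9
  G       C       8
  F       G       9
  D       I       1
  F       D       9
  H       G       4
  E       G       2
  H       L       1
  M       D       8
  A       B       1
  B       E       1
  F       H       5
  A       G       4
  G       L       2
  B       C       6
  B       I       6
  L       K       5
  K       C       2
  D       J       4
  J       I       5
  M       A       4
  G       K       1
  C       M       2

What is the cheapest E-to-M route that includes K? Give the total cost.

Shortest E→K: E–B–A–K = 3
Shortest K→M: K–C–M = 4
Total via K: 3 + 4 = 7.

7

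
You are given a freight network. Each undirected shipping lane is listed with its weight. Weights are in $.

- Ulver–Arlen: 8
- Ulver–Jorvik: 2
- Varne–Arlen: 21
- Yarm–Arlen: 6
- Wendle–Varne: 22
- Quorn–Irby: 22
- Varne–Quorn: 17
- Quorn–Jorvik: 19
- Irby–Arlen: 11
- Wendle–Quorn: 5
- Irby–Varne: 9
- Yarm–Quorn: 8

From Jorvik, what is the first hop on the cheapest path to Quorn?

Quorn

Candidate routes:
Jorvik → Quorn: 19 = 19
Jorvik → Ulver → Arlen → Yarm → Quorn: 2+8+6+8 = 24
Cheapest is Jorvik → Quorn at $19.
So from Jorvik the first move is to Quorn.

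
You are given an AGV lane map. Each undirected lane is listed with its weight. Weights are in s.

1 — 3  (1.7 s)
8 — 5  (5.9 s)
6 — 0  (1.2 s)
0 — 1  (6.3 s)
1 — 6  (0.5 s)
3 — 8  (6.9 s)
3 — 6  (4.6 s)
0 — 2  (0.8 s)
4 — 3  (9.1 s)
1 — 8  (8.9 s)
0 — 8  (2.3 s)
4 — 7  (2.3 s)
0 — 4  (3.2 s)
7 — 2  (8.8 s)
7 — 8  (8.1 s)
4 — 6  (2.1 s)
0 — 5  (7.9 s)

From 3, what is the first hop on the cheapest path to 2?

1

Candidate routes:
3 - 1 - 0 - 2: 1.7+6.3+0.8 = 8.8
3 - 1 - 6 - 0 - 2: 1.7+0.5+1.2+0.8 = 4.2
3 - 1 - 6 - 4 - 0 - 2: 1.7+0.5+2.1+3.2+0.8 = 8.3
3 - 6 - 0 - 2: 4.6+1.2+0.8 = 6.6
Cheapest is 3 - 1 - 6 - 0 - 2 at 4.2 s.
So from 3 the first move is to 1.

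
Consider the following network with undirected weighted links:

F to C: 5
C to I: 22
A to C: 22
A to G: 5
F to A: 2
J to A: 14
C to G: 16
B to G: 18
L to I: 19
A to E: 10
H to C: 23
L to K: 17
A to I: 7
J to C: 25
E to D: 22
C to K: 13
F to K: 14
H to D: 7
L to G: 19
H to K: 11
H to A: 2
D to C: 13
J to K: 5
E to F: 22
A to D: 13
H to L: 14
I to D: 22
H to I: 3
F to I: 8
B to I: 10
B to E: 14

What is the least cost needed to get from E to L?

Compare a few routes:
E → A → H → L: 10+2+14 = 26
E → A → I → H → L: 10+7+3+14 = 34
Cheapest is E → A → H → L at 26.

26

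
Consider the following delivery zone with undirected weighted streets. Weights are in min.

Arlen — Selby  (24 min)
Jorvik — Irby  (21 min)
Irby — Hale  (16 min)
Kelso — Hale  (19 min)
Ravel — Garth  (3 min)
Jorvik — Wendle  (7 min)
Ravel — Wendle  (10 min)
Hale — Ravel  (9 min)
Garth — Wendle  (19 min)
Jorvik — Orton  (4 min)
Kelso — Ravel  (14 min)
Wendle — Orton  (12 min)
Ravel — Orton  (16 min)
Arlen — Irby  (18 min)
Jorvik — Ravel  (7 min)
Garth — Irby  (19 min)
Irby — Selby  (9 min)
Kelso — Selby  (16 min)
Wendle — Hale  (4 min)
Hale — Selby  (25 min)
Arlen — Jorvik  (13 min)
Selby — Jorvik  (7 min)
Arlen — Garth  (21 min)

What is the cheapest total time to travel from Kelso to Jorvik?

21 min

Shortest distances from Kelso:
Kelso: 0
Ravel: 14  (via Kelso)
Selby: 16  (via Kelso)
Garth: 17  (via Ravel)
Hale: 19  (via Kelso)
Jorvik: 21  (via Ravel)
Shortest route: Kelso–Ravel–Jorvik = 21 min.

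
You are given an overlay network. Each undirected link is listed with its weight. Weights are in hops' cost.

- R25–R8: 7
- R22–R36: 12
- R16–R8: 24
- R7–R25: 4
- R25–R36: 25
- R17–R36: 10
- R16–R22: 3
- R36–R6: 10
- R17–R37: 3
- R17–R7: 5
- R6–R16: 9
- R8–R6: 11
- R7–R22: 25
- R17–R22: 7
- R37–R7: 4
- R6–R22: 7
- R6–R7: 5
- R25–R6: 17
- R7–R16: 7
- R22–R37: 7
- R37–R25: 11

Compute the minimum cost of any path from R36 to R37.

13 hops' cost

Candidate routes:
R36–R17–R7–R37: 10+5+4 = 19
R36–R17–R37: 10+3 = 13
R36–R6–R7–R37: 10+5+4 = 19
R36–R22–R37: 12+7 = 19
Cheapest is R36–R17–R37 at 13 hops' cost.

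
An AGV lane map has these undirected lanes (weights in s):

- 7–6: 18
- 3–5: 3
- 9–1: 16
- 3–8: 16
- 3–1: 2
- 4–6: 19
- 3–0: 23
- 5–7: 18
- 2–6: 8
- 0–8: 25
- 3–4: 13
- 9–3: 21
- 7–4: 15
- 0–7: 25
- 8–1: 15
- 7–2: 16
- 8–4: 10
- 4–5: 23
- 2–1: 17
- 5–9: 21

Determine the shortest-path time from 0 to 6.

43 s

Compare a few routes:
0–7–6: 25+18 = 43
0–7–2–6: 25+16+8 = 49
Cheapest is 0–7–6 at 43 s.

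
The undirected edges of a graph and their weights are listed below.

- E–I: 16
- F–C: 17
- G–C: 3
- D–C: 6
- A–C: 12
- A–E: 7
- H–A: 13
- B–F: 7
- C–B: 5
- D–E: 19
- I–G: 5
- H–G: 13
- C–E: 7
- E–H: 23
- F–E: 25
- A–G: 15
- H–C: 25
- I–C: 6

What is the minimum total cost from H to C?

Enumerating some paths:
H - G - C: 13+3 = 16
H - G - I - C: 13+5+6 = 24
The minimum is 16 via H - G - C.

16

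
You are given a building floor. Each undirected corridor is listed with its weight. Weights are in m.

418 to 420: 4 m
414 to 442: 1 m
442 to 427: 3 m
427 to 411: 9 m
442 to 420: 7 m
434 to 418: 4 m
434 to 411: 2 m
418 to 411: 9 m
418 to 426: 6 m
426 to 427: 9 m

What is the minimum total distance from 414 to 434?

15 m

Compare a few routes:
414–442–420–418–434: 1+7+4+4 = 16
414–442–427–426–418–434: 1+3+9+6+4 = 23
414–442–427–411–434: 1+3+9+2 = 15
414–442–420–418–411–434: 1+7+4+9+2 = 23
The minimum is 15 m via 414–442–427–411–434.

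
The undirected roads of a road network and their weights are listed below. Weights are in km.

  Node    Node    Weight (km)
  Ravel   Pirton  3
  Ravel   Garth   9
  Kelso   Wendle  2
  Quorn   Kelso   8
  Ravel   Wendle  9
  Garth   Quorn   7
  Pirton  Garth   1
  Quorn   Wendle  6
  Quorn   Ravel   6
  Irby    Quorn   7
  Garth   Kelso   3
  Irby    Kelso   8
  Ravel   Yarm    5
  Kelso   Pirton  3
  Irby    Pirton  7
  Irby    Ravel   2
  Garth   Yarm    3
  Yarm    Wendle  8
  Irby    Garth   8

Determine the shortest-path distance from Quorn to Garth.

7 km

Running Dijkstra from Quorn:
Quorn: 0
Wendle: 6  (via Quorn)
Ravel: 6  (via Quorn)
Irby: 7  (via Quorn)
Garth: 7  (via Quorn)
Shortest route: Quorn → Garth = 7 km.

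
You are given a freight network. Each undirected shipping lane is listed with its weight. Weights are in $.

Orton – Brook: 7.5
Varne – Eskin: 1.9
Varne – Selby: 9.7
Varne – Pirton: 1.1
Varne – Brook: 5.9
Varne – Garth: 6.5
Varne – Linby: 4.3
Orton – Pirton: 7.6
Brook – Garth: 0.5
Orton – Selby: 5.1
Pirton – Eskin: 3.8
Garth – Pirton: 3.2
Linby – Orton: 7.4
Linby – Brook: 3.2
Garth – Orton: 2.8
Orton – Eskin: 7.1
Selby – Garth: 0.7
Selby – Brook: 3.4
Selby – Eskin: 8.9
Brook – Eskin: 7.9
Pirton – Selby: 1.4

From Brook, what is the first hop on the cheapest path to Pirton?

Garth

Enumerating some paths:
Brook - Garth - Pirton: 0.5+3.2 = 3.7
Brook - Garth - Selby - Pirton: 0.5+0.7+1.4 = 2.6
The minimum is $2.6 via Brook - Garth - Selby - Pirton.
So from Brook the first move is to Garth.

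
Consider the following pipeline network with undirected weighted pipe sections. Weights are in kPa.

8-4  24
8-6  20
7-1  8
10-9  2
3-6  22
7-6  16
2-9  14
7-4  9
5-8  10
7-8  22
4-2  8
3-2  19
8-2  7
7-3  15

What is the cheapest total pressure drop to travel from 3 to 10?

Compare a few routes:
3 - 2 - 9 - 10: 19+14+2 = 35
3 - 7 - 4 - 2 - 9 - 10: 15+9+8+14+2 = 48
3 - 7 - 8 - 2 - 9 - 10: 15+22+7+14+2 = 60
The minimum is 35 kPa via 3 - 2 - 9 - 10.

35 kPa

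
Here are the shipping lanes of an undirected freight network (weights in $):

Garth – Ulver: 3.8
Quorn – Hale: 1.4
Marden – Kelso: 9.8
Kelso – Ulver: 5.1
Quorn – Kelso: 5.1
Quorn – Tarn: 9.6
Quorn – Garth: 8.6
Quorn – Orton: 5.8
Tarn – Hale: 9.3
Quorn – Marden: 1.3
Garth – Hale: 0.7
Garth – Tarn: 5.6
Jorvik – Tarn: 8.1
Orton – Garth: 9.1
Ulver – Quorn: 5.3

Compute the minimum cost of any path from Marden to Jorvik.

Running Dijkstra from Marden:
Marden: 0
Quorn: 1.3  (via Marden)
Hale: 2.7  (via Quorn)
Garth: 3.4  (via Hale)
Kelso: 6.4  (via Quorn)
Ulver: 6.6  (via Quorn)
Orton: 7.1  (via Quorn)
Tarn: 9  (via Garth)
Jorvik: 17.1  (via Tarn)
Shortest route: Marden–Quorn–Hale–Garth–Tarn–Jorvik = $17.1.

$17.1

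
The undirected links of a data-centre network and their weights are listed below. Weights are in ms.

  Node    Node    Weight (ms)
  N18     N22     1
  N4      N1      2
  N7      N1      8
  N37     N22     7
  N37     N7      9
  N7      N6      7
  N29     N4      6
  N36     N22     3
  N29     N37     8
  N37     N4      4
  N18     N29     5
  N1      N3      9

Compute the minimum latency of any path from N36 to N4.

Enumerating some paths:
N36 - N22 - N18 - N29 - N4: 3+1+5+6 = 15
N36 - N22 - N18 - N29 - N37 - N4: 3+1+5+8+4 = 21
N36 - N22 - N37 - N4: 3+7+4 = 14
The minimum is 14 ms via N36 - N22 - N37 - N4.

14 ms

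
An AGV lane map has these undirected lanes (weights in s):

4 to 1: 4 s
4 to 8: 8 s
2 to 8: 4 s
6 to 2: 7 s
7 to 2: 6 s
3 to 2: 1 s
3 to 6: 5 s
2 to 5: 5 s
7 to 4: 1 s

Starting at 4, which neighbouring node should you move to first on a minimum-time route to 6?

7

Compare a few routes:
4–7–2–6: 1+6+7 = 14
4–7–2–3–6: 1+6+1+5 = 13
Cheapest is 4–7–2–3–6 at 13 s.
So from 4 the first move is to 7.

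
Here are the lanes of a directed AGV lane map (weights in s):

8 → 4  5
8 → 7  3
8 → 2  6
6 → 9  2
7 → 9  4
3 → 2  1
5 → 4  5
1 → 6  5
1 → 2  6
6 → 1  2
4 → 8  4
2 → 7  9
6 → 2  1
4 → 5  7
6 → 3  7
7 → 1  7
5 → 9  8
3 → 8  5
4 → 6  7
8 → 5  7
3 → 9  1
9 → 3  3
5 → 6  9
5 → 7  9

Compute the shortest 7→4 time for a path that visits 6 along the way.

Best 7 to 6: 7–1–6 costing 12
Best 6 to 4: 6–9–3–8–4 costing 15
Total via 6: 12 + 15 = 27 s.

27 s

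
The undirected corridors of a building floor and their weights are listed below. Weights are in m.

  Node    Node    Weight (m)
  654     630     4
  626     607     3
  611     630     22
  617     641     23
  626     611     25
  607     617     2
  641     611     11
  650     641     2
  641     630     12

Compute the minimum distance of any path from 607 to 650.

Running Dijkstra from 607:
607: 0
617: 2  (via 607)
626: 3  (via 607)
641: 25  (via 617)
650: 27  (via 641)
Shortest route: 607 → 617 → 641 → 650 = 27 m.

27 m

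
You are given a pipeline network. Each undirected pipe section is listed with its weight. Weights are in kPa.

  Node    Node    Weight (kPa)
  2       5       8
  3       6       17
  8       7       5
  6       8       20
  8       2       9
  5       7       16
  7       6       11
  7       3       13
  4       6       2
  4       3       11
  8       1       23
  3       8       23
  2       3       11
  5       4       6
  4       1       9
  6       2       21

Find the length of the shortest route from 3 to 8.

18 kPa

Enumerating some paths:
3 - 2 - 8: 11+9 = 20
3 - 7 - 8: 13+5 = 18
3 - 8: 23 = 23
3 - 4 - 6 - 7 - 8: 11+2+11+5 = 29
Cheapest is 3 - 7 - 8 at 18 kPa.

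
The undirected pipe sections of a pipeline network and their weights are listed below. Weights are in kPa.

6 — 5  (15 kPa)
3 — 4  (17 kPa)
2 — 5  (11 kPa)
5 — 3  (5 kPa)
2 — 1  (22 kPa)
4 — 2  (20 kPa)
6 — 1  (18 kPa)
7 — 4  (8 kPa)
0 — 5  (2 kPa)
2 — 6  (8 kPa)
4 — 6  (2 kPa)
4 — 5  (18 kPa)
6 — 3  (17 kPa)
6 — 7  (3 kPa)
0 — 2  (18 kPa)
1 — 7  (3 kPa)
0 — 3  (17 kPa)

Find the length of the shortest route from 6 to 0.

17 kPa

Candidate routes:
6 → 2 → 5 → 0: 8+11+2 = 21
6 → 5 → 0: 15+2 = 17
Cheapest is 6 → 5 → 0 at 17 kPa.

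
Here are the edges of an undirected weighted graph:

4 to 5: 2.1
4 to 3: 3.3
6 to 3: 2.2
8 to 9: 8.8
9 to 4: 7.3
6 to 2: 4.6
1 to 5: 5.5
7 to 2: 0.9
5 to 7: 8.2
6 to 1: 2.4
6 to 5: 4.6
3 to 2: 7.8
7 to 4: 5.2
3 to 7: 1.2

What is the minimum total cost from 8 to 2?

21.5

Running Dijkstra from 8:
8: 0
9: 8.8  (via 8)
4: 16.1  (via 9)
5: 18.2  (via 4)
3: 19.4  (via 4)
7: 20.6  (via 3)
2: 21.5  (via 7)
Shortest route: 8 → 9 → 4 → 3 → 7 → 2 = 21.5.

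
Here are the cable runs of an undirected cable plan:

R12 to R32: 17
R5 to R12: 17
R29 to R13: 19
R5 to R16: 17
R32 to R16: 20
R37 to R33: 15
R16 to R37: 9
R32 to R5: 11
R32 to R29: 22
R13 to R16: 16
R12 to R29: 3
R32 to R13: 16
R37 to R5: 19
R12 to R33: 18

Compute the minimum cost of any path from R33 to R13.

40

Compare a few routes:
R33–R12–R32–R13: 18+17+16 = 51
R33–R37–R16–R32–R13: 15+9+20+16 = 60
R33–R12–R29–R32–R13: 18+3+22+16 = 59
R33–R12–R29–R13: 18+3+19 = 40
The minimum is 40 via R33–R12–R29–R13.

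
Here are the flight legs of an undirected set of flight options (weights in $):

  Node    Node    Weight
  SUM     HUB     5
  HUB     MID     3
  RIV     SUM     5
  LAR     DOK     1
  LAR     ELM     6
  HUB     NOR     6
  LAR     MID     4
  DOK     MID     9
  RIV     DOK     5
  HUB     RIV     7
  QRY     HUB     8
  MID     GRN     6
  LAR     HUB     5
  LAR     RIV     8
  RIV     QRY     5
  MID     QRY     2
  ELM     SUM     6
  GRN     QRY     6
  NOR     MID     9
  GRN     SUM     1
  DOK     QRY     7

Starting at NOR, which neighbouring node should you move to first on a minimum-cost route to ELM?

HUB

Candidate routes:
NOR → HUB → SUM → ELM: 6+5+6 = 17
NOR → MID → LAR → ELM: 9+4+6 = 19
NOR → HUB → MID → LAR → ELM: 6+3+4+6 = 19
NOR → HUB → MID → GRN → SUM → ELM: 6+3+6+1+6 = 22
The minimum is $17 via NOR → HUB → SUM → ELM.
So from NOR the first move is to HUB.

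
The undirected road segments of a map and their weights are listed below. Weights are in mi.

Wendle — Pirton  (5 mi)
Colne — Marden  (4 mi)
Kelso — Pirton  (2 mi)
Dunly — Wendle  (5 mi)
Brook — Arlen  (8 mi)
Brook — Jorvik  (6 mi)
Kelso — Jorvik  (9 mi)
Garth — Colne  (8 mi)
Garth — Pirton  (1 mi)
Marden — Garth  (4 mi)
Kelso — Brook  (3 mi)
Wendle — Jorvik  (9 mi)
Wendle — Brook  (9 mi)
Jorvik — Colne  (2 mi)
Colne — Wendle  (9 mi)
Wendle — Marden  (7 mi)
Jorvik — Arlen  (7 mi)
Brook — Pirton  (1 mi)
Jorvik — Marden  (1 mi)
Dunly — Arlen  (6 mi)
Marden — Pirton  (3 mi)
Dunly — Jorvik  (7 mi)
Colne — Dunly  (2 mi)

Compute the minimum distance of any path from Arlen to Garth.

10 mi

Compare a few routes:
Arlen → Jorvik → Marden → Garth: 7+1+4 = 12
Arlen → Brook → Pirton → Garth: 8+1+1 = 10
Arlen → Jorvik → Marden → Pirton → Garth: 7+1+3+1 = 12
The minimum is 10 mi via Arlen → Brook → Pirton → Garth.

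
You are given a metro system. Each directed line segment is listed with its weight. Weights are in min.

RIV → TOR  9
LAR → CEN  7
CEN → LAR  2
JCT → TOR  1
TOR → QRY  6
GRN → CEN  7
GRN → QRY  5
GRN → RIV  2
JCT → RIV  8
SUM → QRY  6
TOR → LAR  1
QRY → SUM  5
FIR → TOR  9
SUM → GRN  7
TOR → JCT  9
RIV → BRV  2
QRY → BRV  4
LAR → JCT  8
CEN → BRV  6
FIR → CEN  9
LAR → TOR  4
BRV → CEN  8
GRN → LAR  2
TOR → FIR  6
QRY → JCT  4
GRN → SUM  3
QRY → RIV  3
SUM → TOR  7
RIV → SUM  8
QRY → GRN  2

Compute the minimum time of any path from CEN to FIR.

Running Dijkstra from CEN:
CEN: 0
LAR: 2  (via CEN)
BRV: 6  (via CEN)
TOR: 6  (via LAR)
JCT: 10  (via LAR)
QRY: 12  (via TOR)
FIR: 12  (via TOR)
Shortest route: CEN → LAR → TOR → FIR = 12 min.

12 min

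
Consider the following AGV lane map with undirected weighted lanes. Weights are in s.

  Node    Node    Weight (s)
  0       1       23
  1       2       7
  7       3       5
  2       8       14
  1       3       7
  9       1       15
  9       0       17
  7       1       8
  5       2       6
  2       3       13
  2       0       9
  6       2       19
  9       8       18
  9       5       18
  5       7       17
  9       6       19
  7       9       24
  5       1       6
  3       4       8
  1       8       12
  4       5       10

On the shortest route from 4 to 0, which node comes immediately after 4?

Enumerating some paths:
4 → 5 → 2 → 0: 10+6+9 = 25
4 → 3 → 2 → 0: 8+13+9 = 30
4 → 3 → 1 → 2 → 0: 8+7+7+9 = 31
The minimum is 25 s via 4 → 5 → 2 → 0.
So from 4 the first move is to 5.

5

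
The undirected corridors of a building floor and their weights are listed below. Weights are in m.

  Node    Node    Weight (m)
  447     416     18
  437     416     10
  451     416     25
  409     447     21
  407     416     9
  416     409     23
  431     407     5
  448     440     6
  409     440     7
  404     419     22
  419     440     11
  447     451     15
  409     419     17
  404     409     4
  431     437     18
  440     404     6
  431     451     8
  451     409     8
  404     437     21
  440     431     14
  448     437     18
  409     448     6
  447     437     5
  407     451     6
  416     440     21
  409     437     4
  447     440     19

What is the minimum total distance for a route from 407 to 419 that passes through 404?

35 m

Shortest 407→404: 407–451–409–404 = 18
Shortest 404→419: 404–440–419 = 17
Total via 404: 18 + 17 = 35 m.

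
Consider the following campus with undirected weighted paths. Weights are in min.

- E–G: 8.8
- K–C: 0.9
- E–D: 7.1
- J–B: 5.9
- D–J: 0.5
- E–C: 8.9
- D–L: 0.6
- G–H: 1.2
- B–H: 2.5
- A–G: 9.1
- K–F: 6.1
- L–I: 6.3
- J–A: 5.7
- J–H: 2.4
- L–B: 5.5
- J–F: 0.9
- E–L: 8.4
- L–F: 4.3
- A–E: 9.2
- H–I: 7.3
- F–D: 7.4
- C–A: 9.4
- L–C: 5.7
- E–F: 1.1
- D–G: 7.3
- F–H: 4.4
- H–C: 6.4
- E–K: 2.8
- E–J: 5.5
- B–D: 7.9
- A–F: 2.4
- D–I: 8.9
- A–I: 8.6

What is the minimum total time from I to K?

Compare a few routes:
I–L–C–K: 6.3+5.7+0.9 = 12.9
I–L–D–J–F–K: 6.3+0.6+0.5+0.9+6.1 = 14.4
I–L–D–J–F–E–K: 6.3+0.6+0.5+0.9+1.1+2.8 = 12.2
I–D–J–F–E–K: 8.9+0.5+0.9+1.1+2.8 = 14.2
The minimum is 12.2 min via I–L–D–J–F–E–K.

12.2 min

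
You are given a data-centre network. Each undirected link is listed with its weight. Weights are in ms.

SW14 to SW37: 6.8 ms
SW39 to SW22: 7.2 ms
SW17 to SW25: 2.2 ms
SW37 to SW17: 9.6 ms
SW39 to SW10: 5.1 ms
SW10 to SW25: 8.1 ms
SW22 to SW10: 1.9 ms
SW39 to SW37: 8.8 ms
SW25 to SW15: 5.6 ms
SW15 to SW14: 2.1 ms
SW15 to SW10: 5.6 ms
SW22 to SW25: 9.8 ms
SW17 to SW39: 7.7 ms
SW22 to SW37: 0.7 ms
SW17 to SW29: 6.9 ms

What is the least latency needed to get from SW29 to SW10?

Enumerating some paths:
SW29 - SW17 - SW39 - SW10: 6.9+7.7+5.1 = 19.7
SW29 - SW17 - SW37 - SW22 - SW10: 6.9+9.6+0.7+1.9 = 19.1
SW29 - SW17 - SW25 - SW10: 6.9+2.2+8.1 = 17.2
The minimum is 17.2 ms via SW29 - SW17 - SW25 - SW10.

17.2 ms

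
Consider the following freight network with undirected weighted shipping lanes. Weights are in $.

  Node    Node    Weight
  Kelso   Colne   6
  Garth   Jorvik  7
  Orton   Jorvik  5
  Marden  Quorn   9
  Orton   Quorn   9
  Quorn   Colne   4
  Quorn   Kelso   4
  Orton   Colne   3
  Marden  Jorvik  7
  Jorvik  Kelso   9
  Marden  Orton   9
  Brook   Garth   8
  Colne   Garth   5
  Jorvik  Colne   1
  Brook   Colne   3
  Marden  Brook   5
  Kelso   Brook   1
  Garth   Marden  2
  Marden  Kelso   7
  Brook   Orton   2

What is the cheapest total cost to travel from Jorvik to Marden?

Shortest distances from Jorvik:
Jorvik: 0
Colne: 1  (via Jorvik)
Brook: 4  (via Colne)
Orton: 4  (via Colne)
Kelso: 5  (via Brook)
Quorn: 5  (via Colne)
Garth: 6  (via Colne)
Marden: 7  (via Jorvik)
Shortest route: Jorvik–Marden = $7.

$7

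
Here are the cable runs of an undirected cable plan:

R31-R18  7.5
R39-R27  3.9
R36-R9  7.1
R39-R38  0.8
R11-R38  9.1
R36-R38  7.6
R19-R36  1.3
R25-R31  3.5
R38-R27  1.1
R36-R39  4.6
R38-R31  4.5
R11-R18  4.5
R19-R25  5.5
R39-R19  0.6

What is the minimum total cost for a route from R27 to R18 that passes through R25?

19

Best R27 to R25: R27–R38–R39–R19–R25 costing 8
Best R25 to R18: R25–R31–R18 costing 11
Total via R25: 8 + 11 = 19.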